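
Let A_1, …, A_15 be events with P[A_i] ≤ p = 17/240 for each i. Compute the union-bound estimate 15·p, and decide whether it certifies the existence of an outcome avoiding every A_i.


Union bound: P[∪_{i=1}^{15} A_i] ≤ Σ_i P[A_i] ≤ 15·p = 15·(17/240) = 17/16.
Numerically: 17/16 ≈ 1.0625.
Is 17/16 < 1? NO.
Since the bound 17/16 is ≥ 1, the union bound is uninformative here; it does NOT by itself certify existence.

15·p = 17/16 ≈ 1.0625; existence NOT certified by the union bound.


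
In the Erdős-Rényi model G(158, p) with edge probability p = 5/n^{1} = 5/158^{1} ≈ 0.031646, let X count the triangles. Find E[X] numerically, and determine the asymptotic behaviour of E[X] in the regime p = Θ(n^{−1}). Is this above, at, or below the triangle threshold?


Number of potential triangles: C(158, 3) = 644956.
Each occurs with probability p³ ≈ (0.031646)³ ≈ 3.1691205e-05.
By linearity: E[X] = C(158, 3)·p³ ≈ 644956 · 3.1691205e-05 ≈ 20.43943.
Here α = 1, so p = 5/n is exactly at the triangle threshold p ~ 1/n. Asymptotically E[X] → c³/6 = 5³/6 = 125/6 ≈ 20.83333, a bounded constant. In this regime the triangle count is asymptotically Poisson(c³/6).

E[X] ≈ 20.43943; in regime p = Θ(1/n^{1}) E[X] stays bounded (at the triangle threshold p ~ 1/n).


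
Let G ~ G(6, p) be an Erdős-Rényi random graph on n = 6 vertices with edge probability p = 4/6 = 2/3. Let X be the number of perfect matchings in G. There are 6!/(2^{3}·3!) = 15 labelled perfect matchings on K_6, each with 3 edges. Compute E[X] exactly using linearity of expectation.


K_6 has 6!/(2^{3}·3!) = 15 labelled perfect matchings.
For each such perfect matching H, let X_H = 1 if all 3 edges of H are present in G. Then P[X_H = 1] = p^{3} = (2/3)^{3} = 8/27.
Summing the indicators: E[X] = Σ_H E[X_H] = 15 · p^{3} = 15 · 8/27 = 40/9.
Numerically: E[X] ≈ 4.444.

E[X] = 15 · (2/3)^{3} = 40/9 ≈ 4.444.


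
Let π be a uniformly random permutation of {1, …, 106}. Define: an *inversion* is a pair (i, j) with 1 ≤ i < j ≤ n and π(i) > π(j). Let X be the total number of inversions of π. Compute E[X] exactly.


Write X = Σ X_I over the C(106, 2) = 5565 pairs i < j, with X_I the indicator of one inversion.
There are 5565 indicators.
For each fixed pair i < j, the values π(i) and π(j) are two distinct elements of {1, …, 106} in uniformly random order; by symmetry P[π(i) > π(j)] = 1/2.
By linearity: E[X] = 5565 · (1/2) = C(106, 2) · (1/2) = 5565/2 = 5565/2 ≈ 2782.500.

E[X] = 5565/2 = 2782.500.


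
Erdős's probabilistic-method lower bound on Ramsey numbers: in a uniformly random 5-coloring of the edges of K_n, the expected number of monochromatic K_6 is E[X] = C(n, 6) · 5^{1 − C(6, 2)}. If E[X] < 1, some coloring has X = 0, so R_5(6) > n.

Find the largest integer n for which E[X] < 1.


We need C(n, 6) · 5^{1 − 15} < 1, i.e. C(n, 6) < 5^{15 − 1} = 6103515625.
Check values of n near the boundary:
  n = 128: C(128, 6) = 5423611200; 5423611200 < 6103515625? YES
  n = 129: C(129, 6) = 5688177600; 5688177600 < 6103515625? YES
  n = 130: C(130, 6) = 5963412000; 5963412000 < 6103515625? YES
  n = 131: C(131, 6) = 6249655776; 6249655776 < 6103515625? NO
  n = 132: C(132, 6) = 6547258432; 6547258432 < 6103515625? NO
The largest n with C(n, 6) < 6103515625 is n = 130 (where E[X] = 47707296/48828125 ≈ 0.977). Hence R_5(6) > 130, i.e. R_5(6) ≥ 131.

Largest n = 130; hence R_5(6) > 130.


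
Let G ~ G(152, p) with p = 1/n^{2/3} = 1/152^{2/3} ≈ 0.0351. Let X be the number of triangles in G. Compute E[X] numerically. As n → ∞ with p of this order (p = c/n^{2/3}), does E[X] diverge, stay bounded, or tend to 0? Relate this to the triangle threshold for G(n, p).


Number of potential triangles: C(152, 3) = 573800.
Each occurs with probability p³ ≈ (0.0351)³ ≈ 4.32825e-05.
By linearity: E[X] = C(152, 3)·p³ ≈ 573800 · 4.32825e-05 ≈ 24.836.
Since α = 2/3 < 1, p = c/n^{2/3} ≫ 1/n is above the triangle threshold p ~ 1/n. Asymptotically E[X] ~ (c³/6)·n^{3(1−α)} = (1³/6)·n^{1} → ∞; triangles are abundant w.h.p.

E[X] ≈ 24.836; in regime p = Θ(1/n^{2/3}) E[X] diverges (above the triangle threshold p ~ 1/n).


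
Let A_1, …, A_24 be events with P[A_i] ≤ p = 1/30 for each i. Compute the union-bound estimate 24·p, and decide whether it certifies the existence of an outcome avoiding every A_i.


Union bound: P[∪_{i=1}^{24} A_i] ≤ Σ_i P[A_i] ≤ 24·p = 24·(1/30) = 4/5.
Numerically: 4/5 ≈ 0.8000000.
Is 4/5 < 1? YES.
Since P[∪ A_i] ≤ 4/5 < 1, the complement has P[∩ A_i^c] ≥ 1 − 4/5 = 1/5 > 0, so some outcome avoids every A_i.

24·p = 4/5 ≈ 0.8000000; existence CERTIFIED by the union bound.


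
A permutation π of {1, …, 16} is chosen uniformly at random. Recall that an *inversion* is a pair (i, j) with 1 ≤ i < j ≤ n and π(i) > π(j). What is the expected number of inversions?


Write X = Σ X_I over the C(16, 2) = 120 pairs i < j, with X_I the indicator of one inversion.
There are 120 indicators.
For each fixed pair i < j, the values π(i) and π(j) are two distinct elements of {1, …, 16} in uniformly random order; by symmetry P[π(i) > π(j)] = 1/2.
By linearity: E[X] = 120 · (1/2) = C(16, 2) · (1/2) = 120/2 = 60 ≈ 60.0000.

E[X] = 60 = 60.0000.


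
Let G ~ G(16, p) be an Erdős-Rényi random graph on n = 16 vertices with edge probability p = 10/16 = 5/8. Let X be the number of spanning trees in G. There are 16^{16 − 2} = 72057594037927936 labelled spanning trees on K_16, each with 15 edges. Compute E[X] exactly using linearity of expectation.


K_16 has 16^{16 − 2} = 72057594037927936 labelled spanning trees.
For each such spanning tree H, let X_H = 1 if all 15 edges of H are present in G. Then P[X_H = 1] = p^{15} = (5/8)^{15} = 30517578125/35184372088832.
By linearity: E[X] = Σ_H E[X_H] = 72057594037927936 · p^{15} = 72057594037927936 · 30517578125/35184372088832 = 62500000000000.
Numerically: E[X] ≈ 6.25e+13.

E[X] = 72057594037927936 · (5/8)^{15} = 62500000000000 ≈ 6.25e+13.


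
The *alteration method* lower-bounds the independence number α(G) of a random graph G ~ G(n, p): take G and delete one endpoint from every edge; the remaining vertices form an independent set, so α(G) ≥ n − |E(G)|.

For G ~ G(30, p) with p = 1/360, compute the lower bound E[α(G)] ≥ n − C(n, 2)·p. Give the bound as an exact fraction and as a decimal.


E[|E(G)|] = C(30, 2)·p = 435 · (1/360) = 29/24.
E[α(G)] ≥ n − E[|E(G)|] = 30 − 29/24 = 691/24.
Numerically: ≈ 28.791667.
(This is only a lower bound; the true E[α(G)] may be larger.)

E[α(G)] ≥ 691/24 ≈ 28.791667.


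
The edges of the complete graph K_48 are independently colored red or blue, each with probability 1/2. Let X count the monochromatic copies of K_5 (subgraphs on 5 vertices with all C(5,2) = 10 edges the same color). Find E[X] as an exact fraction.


Let X = Σ_S X_S over the C(48, 5) = 1712304 subsets S of size 5, where X_S = 1 if the K_5 on S is monochromatic.
For a fixed S, the K_5 on S has C(5, 2) = 10 edges. P[all 10 edges red] = (1/2)^10, and likewise for blue, so P[monochromatic] = 2·(1/2)^10 = 2^{1 − 10} = 1/512.
Summing: E[X] = C(48, 5) · 2^{1 − 10} = 1712304 · 1/512 = 107019/32.
Numerically: E[X] ≈ 3344.34375.

E[X] = C(48,5)·2^(1−C(5,2)) = 107019/32 ≈ 3344.34375.


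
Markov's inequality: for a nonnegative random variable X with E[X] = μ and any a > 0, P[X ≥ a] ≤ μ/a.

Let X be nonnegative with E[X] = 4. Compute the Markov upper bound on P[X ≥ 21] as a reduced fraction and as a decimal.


μ = E[X] = 4, a = 21.
Markov: P[X ≥ 21] ≤ μ/a = (4)/21 = 4/21.
Numerically: ≈ 0.19048.
(Since a = 21 > μ = 4.00000, the bound 4/21 is < 1 and informative.)

P[X ≥ 21] ≤ 4/21 ≈ 0.19048.


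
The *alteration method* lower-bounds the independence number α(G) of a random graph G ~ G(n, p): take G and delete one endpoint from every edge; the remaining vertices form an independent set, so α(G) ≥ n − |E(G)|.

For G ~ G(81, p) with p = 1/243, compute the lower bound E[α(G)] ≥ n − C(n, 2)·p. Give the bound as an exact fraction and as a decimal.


E[|E(G)|] = C(81, 2)·p = 3240 · (1/243) = 40/3.
E[α(G)] ≥ n − E[|E(G)|] = 81 − 40/3 = 203/3.
Numerically: ≈ 67.667.
(This is only a lower bound; the true E[α(G)] may be larger.)

E[α(G)] ≥ 203/3 ≈ 67.667.


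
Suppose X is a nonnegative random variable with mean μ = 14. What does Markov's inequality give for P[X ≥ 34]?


μ = E[X] = 14, a = 34.
Markov: P[X ≥ 34] ≤ μ/a = (14)/34 = 7/17.
Numerically: ≈ 0.41176.
(Since a = 34 > μ = 14.00000, the bound 7/17 is < 1 and informative.)

P[X ≥ 34] ≤ 7/17 ≈ 0.41176.


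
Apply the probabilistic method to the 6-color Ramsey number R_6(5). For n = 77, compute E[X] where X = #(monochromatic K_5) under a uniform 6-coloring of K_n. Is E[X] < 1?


E[X] = C(77, 5) · 6^{1 − 10} = 19757815 · 6^{−9} = 19757815/10077696.
As a reduced fraction: E[X] = 19757815/10077696 ≈ 1.960549.
Is E[X] < 1? NO.
Since E[X] ≥ 1, the first-moment bound is inconclusive at n = 77; it does NOT by itself certify R_6(5) > 77.

E[X] = 19757815/10077696 ≈ 1.960549; E[X] ≥ 1; first-moment method inconclusive here.


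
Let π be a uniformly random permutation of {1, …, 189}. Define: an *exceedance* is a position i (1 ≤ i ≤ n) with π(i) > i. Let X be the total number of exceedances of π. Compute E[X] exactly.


Write X = Σ_{i=1}^{189} X_i, where X_i = 1_{π(i) > i}.
For each fixed i, π(i) is uniform over {1, …, 189} (marginal of a uniform permutation), so P[π(i) > i] = (n − i)/n. Summing: Σ_{i=1}^{189} (n − i)/n = (0 + 1 + … + 188)/189 = 189(189 − 1)/(2·189) = (189 − 1)/2.
Hence E[X] = Σ_{i=1}^{189} (189 − i)/189 = 94 ≈ 94.000.

E[X] = 94 = 94.000.


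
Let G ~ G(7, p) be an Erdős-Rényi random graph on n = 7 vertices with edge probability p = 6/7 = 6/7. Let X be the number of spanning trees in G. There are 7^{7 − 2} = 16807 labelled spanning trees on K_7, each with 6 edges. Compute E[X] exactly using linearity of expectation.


K_7 has 7^{7 − 2} = 16807 labelled spanning trees.
For each such spanning tree H, let X_H = 1 if all 6 edges of H are present in G. Then P[X_H = 1] = p^{6} = (6/7)^{6} = 46656/117649.
By linearity of expectation: E[X] = Σ_H E[X_H] = 16807 · p^{6} = 16807 · 46656/117649 = 46656/7.
Numerically: E[X] ≈ 6665.14.

E[X] = 16807 · (6/7)^{6} = 46656/7 ≈ 6665.14.


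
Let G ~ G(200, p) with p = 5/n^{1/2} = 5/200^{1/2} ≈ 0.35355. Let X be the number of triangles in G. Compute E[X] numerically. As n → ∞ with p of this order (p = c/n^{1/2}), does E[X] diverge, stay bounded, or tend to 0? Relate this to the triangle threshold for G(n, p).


Number of potential triangles: C(200, 3) = 1313400.
Each occurs with probability p³ ≈ (0.35355)³ ≈ 4.4194174e-02.
By linearity: E[X] = C(200, 3)·p³ ≈ 1313400 · 4.4194174e-02 ≈ 58044.62790.
Since α = 1/2 < 1, p = c/n^{1/2} ≫ 1/n is above the triangle threshold p ~ 1/n. Asymptotically E[X] ~ (c³/6)·n^{3(1−α)} = (5³/6)·n^{1.5} → ∞; triangles are abundant w.h.p.

E[X] ≈ 58044.62790; in regime p = Θ(1/n^{1/2}) E[X] diverges (above the triangle threshold p ~ 1/n).


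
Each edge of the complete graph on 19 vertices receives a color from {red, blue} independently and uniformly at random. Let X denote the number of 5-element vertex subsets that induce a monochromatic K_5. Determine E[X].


Let X = Σ_S X_S over the C(19, 5) = 11628 subsets S of size 5, where X_S = 1 if the K_5 on S is monochromatic.
For a fixed S, the K_5 on S has C(5, 2) = 10 edges. P[all 10 edges red] = (1/2)^10, and likewise for blue, so P[monochromatic] = 2·(1/2)^10 = 2^{1 − 10} = 1/512.
By linearity: E[X] = C(19, 5) · 2^{1 − 10} = 11628 · 1/512 = 2907/128.
Numerically: E[X] ≈ 22.7109.

E[X] = C(19,5)·2^(1−C(5,2)) = 2907/128 ≈ 22.7109.


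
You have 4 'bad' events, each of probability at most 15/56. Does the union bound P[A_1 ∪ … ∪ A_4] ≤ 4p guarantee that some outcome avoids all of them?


Union bound: P[∪_{i=1}^{4} A_i] ≤ Σ_i P[A_i] ≤ 4·p = 4·(15/56) = 15/14.
Numerically: 15/14 ≈ 1.071429.
Is 15/14 < 1? NO.
Since the bound 15/14 is ≥ 1, the union bound is uninformative here; it does NOT by itself certify existence.

4·p = 15/14 ≈ 1.071429; existence NOT certified by the union bound.


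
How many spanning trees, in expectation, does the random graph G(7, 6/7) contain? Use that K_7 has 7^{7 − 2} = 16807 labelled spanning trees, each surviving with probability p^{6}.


K_7 has 7^{7 − 2} = 16807 labelled spanning trees.
For each such spanning tree H, let X_H = 1 if all 6 edges of H are present in G. Then P[X_H = 1] = p^{6} = (6/7)^{6} = 46656/117649.
By linearity of expectation: E[X] = Σ_H E[X_H] = 16807 · p^{6} = 16807 · 46656/117649 = 46656/7.
Numerically: E[X] ≈ 6665.14.

E[X] = 16807 · (6/7)^{6} = 46656/7 ≈ 6665.14.


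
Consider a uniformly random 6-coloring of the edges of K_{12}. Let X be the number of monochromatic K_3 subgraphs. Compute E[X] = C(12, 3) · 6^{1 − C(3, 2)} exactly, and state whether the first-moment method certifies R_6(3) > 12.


E[X] = C(12, 3) · 6^{1 − 3} = 220 · 6^{−2} = 220/36.
As a reduced fraction: E[X] = 55/9 ≈ 6.11111.
Is E[X] < 1? NO.
Since E[X] ≥ 1, the first-moment bound is inconclusive at n = 12; it does NOT by itself certify R_6(3) > 12.

E[X] = 55/9 ≈ 6.11111; E[X] ≥ 1; first-moment method inconclusive here.


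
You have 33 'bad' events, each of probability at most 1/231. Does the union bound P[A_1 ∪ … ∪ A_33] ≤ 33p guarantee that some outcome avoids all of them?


Union bound: P[∪_{i=1}^{33} A_i] ≤ Σ_i P[A_i] ≤ 33·p = 33·(1/231) = 1/7.
Numerically: 1/7 ≈ 0.1429.
Is 1/7 < 1? YES.
Since P[∪ A_i] ≤ 1/7 < 1, the complement has P[∩ A_i^c] ≥ 1 − 1/7 = 6/7 > 0, so some outcome avoids every A_i.

33·p = 1/7 ≈ 0.1429; existence CERTIFIED by the union bound.


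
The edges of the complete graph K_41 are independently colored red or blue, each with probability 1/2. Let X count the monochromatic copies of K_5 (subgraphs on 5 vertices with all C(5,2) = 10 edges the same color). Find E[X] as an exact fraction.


Let X = Σ_S X_S over the C(41, 5) = 749398 subsets S of size 5, where X_S = 1 if the K_5 on S is monochromatic.
For a fixed S, the K_5 on S has C(5, 2) = 10 edges. P[all 10 edges red] = (1/2)^10, and likewise for blue, so P[monochromatic] = 2·(1/2)^10 = 2^{1 − 10} = 1/512.
By linearity: E[X] = C(41, 5) · 2^{1 − 10} = 749398 · 1/512 = 374699/256.
Numerically: E[X] ≈ 1463.66797.

E[X] = C(41,5)·2^(1−C(5,2)) = 374699/256 ≈ 1463.66797.


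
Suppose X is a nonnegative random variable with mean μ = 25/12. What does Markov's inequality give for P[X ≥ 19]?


μ = E[X] = 25/12, a = 19.
Markov: P[X ≥ 19] ≤ μ/a = (25/12)/19 = 25/228.
Numerically: ≈ 0.109649.
(Since a = 19 > μ = 2.083333, the bound 25/228 is < 1 and informative.)

P[X ≥ 19] ≤ 25/228 ≈ 0.109649.


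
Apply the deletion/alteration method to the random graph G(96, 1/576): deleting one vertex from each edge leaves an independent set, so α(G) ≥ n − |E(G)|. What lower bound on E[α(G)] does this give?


E[|E(G)|] = C(96, 2)·p = 4560 · (1/576) = 95/12.
E[α(G)] ≥ n − E[|E(G)|] = 96 − 95/12 = 1057/12.
Numerically: ≈ 88.083.
(This is only a lower bound; the true E[α(G)] may be larger.)

E[α(G)] ≥ 1057/12 ≈ 88.083.


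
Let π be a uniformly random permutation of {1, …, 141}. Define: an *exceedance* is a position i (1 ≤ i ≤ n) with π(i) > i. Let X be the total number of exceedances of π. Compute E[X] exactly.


Write X = Σ_{i=1}^{141} X_i, where X_i = 1_{π(i) > i}.
For each fixed i, π(i) is uniform over {1, …, 141} (marginal of a uniform permutation), so P[π(i) > i] = (n − i)/n. Summing: Σ_{i=1}^{141} (n − i)/n = (0 + 1 + … + 140)/141 = 141(141 − 1)/(2·141) = (141 − 1)/2.
Hence E[X] = Σ_{i=1}^{141} (141 − i)/141 = 70 ≈ 70.000.

E[X] = 70 = 70.000.


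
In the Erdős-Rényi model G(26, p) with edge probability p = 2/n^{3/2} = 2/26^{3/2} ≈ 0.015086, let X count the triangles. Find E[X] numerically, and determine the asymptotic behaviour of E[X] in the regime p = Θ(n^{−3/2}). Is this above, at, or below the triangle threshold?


Number of potential triangles: C(26, 3) = 2600.
Each occurs with probability p³ ≈ (0.015086)³ ≈ 3.4332855e-06.
By linearity: E[X] = C(26, 3)·p³ ≈ 2600 · 3.4332855e-06 ≈ 0.00893.
Since α = 3/2 > 1, p = c/n^{3/2} = o(1/n) is below the triangle threshold p ~ 1/n. Asymptotically E[X] ~ (c³/6)·n^{3(1−α)} = (2³/6)·n^{-1.5} → 0, so by Markov's inequality G has no triangles w.h.p.

E[X] ≈ 0.00893; in regime p = Θ(1/n^{3/2}) E[X] tends to 0 (below the triangle threshold p ~ 1/n).


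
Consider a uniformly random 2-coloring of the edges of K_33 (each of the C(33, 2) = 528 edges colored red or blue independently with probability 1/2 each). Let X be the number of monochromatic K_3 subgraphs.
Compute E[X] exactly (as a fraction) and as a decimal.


Let X = Σ_S X_S over the C(33, 3) = 5456 subsets S of size 3, where X_S = 1 if the K_3 on S is monochromatic.
For a fixed S, the K_3 on S has C(3, 2) = 3 edges. P[all 3 edges red] = (1/2)^3, and likewise for blue, so P[monochromatic] = 2·(1/2)^3 = 2^{1 − 3} = 1/4.
By linearity of expectation: E[X] = C(33, 3) · 2^{1 − 3} = 5456 · 1/4 = 1364.
Numerically: E[X] ≈ 1364.000.

E[X] = C(33,3)·2^(1−C(3,2)) = 1364 ≈ 1364.000.


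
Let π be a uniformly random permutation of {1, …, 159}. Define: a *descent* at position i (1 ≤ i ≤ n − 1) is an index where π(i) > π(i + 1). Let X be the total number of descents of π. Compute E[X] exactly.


Write X = Σ X_I over i = 1, …, 158, with X_I the indicator of one descent.
There are 158 indicators.
For each fixed i, the pair (π(i), π(i+1)) is a uniformly random ordered pair of distinct values from {1, …, 159}; by symmetry P[π(i) > π(i+1)] = 1/2.
By linearity: E[X] = 158 · (1/2) = (159 − 1) · (1/2) = 79 ≈ 79.000.

E[X] = 79 = 79.000.


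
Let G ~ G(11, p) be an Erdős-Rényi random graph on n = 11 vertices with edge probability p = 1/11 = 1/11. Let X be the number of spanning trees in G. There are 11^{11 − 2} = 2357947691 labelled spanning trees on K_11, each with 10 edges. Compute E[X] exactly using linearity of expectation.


K_11 has 11^{11 − 2} = 2357947691 labelled spanning trees.
For each such spanning tree H, let X_H = 1 if all 10 edges of H are present in G. Then P[X_H = 1] = p^{10} = (1/11)^{10} = 1/25937424601.
By linearity of expectation: E[X] = Σ_H E[X_H] = 2357947691 · p^{10} = 2357947691 · 1/25937424601 = 1/11.
Numerically: E[X] ≈ 0.0909.

E[X] = 2357947691 · (1/11)^{10} = 1/11 ≈ 0.0909.


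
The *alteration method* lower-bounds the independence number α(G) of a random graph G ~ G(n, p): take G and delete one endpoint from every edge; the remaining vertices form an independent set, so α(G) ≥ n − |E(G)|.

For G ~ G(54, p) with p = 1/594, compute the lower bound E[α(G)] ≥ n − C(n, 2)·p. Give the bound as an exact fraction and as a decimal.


E[|E(G)|] = C(54, 2)·p = 1431 · (1/594) = 53/22.
E[α(G)] ≥ n − E[|E(G)|] = 54 − 53/22 = 1135/22.
Numerically: ≈ 51.59091.
(This is only a lower bound; the true E[α(G)] may be larger.)

E[α(G)] ≥ 1135/22 ≈ 51.59091.


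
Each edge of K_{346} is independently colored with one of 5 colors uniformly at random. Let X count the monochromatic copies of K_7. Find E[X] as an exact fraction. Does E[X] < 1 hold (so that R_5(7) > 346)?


E[X] = C(346, 7) · 5^{1 − 21} = 110809404801480 · 5^{−20} = 110809404801480/95367431640625.
As a reduced fraction: E[X] = 22161880960296/19073486328125 ≈ 1.1619208.
Is E[X] < 1? NO.
Since E[X] ≥ 1, the first-moment bound is inconclusive at n = 346; it does NOT by itself certify R_5(7) > 346.

E[X] = 22161880960296/19073486328125 ≈ 1.1619208; E[X] ≥ 1; first-moment method inconclusive here.


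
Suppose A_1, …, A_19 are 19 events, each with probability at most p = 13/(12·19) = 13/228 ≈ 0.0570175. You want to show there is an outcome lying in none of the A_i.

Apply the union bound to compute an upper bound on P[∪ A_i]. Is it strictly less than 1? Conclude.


Union bound: P[∪_{i=1}^{19} A_i] ≤ Σ_i P[A_i] ≤ 19·p = 19·(13/228) = 13/12.
Numerically: 13/12 ≈ 1.0833333.
Is 13/12 < 1? NO.
Since the bound 13/12 is ≥ 1, the union bound is uninformative here; it does NOT by itself certify existence.

19·p = 13/12 ≈ 1.0833333; existence NOT certified by the union bound.


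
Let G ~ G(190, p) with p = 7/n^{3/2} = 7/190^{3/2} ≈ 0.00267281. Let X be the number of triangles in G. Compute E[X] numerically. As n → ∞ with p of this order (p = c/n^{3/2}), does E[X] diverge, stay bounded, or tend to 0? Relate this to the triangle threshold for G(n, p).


Number of potential triangles: C(190, 3) = 1125180.
Each occurs with probability p³ ≈ (0.00267281)³ ≈ 1.90942637e-08.
By linearity: E[X] = C(190, 3)·p³ ≈ 1125180 · 1.90942637e-08 ≈ 0.021484.
Since α = 3/2 > 1, p = c/n^{3/2} = o(1/n) is below the triangle threshold p ~ 1/n. Asymptotically E[X] ~ (c³/6)·n^{3(1−α)} = (7³/6)·n^{-1.5} → 0, so by Markov's inequality G has no triangles w.h.p.

E[X] ≈ 0.021484; in regime p = Θ(1/n^{3/2}) E[X] tends to 0 (below the triangle threshold p ~ 1/n).


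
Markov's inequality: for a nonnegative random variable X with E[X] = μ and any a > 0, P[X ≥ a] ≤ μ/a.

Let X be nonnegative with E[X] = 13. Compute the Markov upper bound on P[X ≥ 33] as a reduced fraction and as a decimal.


μ = E[X] = 13, a = 33.
Markov: P[X ≥ 33] ≤ μ/a = (13)/33 = 13/33.
Numerically: ≈ 0.393939.
(Since a = 33 > μ = 13.000000, the bound 13/33 is < 1 and informative.)

P[X ≥ 33] ≤ 13/33 ≈ 0.393939.


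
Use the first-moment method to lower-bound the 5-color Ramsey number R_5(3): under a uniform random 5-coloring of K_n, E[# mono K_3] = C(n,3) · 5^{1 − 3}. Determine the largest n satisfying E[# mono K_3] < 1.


We need C(n, 3) · 5^{1 − 3} < 1, i.e. C(n, 3) < 5^{3 − 1} = 25.
Check values of n near the boundary:
  n = 4: C(4, 3) = 4; 4 < 25? YES
  n = 5: C(5, 3) = 10; 10 < 25? YES
  n = 6: C(6, 3) = 20; 20 < 25? YES
  n = 7: C(7, 3) = 35; 35 < 25? NO
  n = 8: C(8, 3) = 56; 56 < 25? NO
  n = 9: C(9, 3) = 84; 84 < 25? NO
The largest n with C(n, 3) < 25 is n = 6 (where E[X] = 4/5 ≈ 0.800). Hence R_5(3) > 6, i.e. R_5(3) ≥ 7.

Largest n = 6; hence R_5(3) > 6.


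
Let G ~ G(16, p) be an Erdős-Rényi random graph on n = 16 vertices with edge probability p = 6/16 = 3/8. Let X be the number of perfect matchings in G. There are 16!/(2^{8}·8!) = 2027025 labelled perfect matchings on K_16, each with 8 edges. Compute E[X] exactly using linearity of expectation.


K_16 has 16!/(2^{8}·8!) = 2027025 labelled perfect matchings.
For each such perfect matching H, let X_H = 1 if all 8 edges of H are present in G. Then P[X_H = 1] = p^{8} = (3/8)^{8} = 6561/16777216.
By linearity: E[X] = Σ_H E[X_H] = 2027025 · p^{8} = 2027025 · 6561/16777216 = 13299311025/16777216.
Numerically: E[X] ≈ 792.7.

E[X] = 2027025 · (3/8)^{8} = 13299311025/16777216 ≈ 792.7.


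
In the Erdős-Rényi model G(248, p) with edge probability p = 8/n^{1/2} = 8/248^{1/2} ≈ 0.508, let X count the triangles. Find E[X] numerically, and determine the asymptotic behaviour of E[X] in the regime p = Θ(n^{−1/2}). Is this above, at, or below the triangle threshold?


Number of potential triangles: C(248, 3) = 2511496.
Each occurs with probability p³ ≈ (0.508)³ ≈ 1.3109691e-01.
By linearity: E[X] = C(248, 3)·p³ ≈ 2511496 · 1.3109691e-01 ≈ 329249.35325.
Since α = 1/2 < 1, p = c/n^{1/2} ≫ 1/n is above the triangle threshold p ~ 1/n. Asymptotically E[X] ~ (c³/6)·n^{3(1−α)} = (8³/6)·n^{1.5} → ∞; triangles are abundant w.h.p.

E[X] ≈ 329249.35325; in regime p = Θ(1/n^{1/2}) E[X] diverges (above the triangle threshold p ~ 1/n).


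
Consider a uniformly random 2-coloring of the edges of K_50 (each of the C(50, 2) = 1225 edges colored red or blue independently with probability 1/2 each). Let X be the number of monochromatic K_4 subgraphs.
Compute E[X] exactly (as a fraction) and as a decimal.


Let X = Σ_S X_S over the C(50, 4) = 230300 subsets S of size 4, where X_S = 1 if the K_4 on S is monochromatic.
For a fixed S, the K_4 on S has C(4, 2) = 6 edges. P[all 6 edges red] = (1/2)^6, and likewise for blue, so P[monochromatic] = 2·(1/2)^6 = 2^{1 − 6} = 1/32.
Summing: E[X] = C(50, 4) · 2^{1 − 6} = 230300 · 1/32 = 57575/8.
Numerically: E[X] ≈ 7196.8750.

E[X] = C(50,4)·2^(1−C(4,2)) = 57575/8 ≈ 7196.8750.


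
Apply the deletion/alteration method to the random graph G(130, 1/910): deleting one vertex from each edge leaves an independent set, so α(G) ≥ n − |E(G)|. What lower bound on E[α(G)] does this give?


E[|E(G)|] = C(130, 2)·p = 8385 · (1/910) = 129/14.
E[α(G)] ≥ n − E[|E(G)|] = 130 − 129/14 = 1691/14.
Numerically: ≈ 120.786.
(This is only a lower bound; the true E[α(G)] may be larger.)

E[α(G)] ≥ 1691/14 ≈ 120.786.


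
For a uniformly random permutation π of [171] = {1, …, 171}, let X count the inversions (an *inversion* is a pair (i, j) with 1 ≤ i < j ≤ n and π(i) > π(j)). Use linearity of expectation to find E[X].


Write X = Σ X_I over the C(171, 2) = 14535 pairs i < j, with X_I the indicator of one inversion.
There are 14535 indicators.
For each fixed pair i < j, the values π(i) and π(j) are two distinct elements of {1, …, 171} in uniformly random order; by symmetry P[π(i) > π(j)] = 1/2.
By linearity: E[X] = 14535 · (1/2) = C(171, 2) · (1/2) = 14535/2 = 14535/2 ≈ 7267.500000.

E[X] = 14535/2 = 7267.500000.


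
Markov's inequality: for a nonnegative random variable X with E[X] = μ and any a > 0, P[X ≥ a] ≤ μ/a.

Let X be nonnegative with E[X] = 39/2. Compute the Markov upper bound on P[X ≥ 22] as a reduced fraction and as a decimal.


μ = E[X] = 39/2, a = 22.
Markov: P[X ≥ 22] ≤ μ/a = (39/2)/22 = 39/44.
Numerically: ≈ 0.8864.
(Since a = 22 > μ = 19.5000, the bound 39/44 is < 1 and informative.)

P[X ≥ 22] ≤ 39/44 ≈ 0.8864.


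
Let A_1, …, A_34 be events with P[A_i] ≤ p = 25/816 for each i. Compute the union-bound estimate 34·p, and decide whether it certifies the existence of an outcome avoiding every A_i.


Union bound: P[∪_{i=1}^{34} A_i] ≤ Σ_i P[A_i] ≤ 34·p = 34·(25/816) = 25/24.
Numerically: 25/24 ≈ 1.0416667.
Is 25/24 < 1? NO.
Since the bound 25/24 is ≥ 1, the union bound is uninformative here; it does NOT by itself certify existence.

34·p = 25/24 ≈ 1.0416667; existence NOT certified by the union bound.


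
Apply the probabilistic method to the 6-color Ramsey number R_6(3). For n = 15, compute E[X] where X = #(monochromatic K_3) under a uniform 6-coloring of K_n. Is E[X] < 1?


E[X] = C(15, 3) · 6^{1 − 3} = 455 · 6^{−2} = 455/36.
As a reduced fraction: E[X] = 455/36 ≈ 12.638889.
Is E[X] < 1? NO.
Since E[X] ≥ 1, the first-moment bound is inconclusive at n = 15; it does NOT by itself certify R_6(3) > 15.

E[X] = 455/36 ≈ 12.638889; E[X] ≥ 1; first-moment method inconclusive here.


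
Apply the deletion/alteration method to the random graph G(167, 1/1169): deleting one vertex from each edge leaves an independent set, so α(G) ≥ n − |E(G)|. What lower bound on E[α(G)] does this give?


E[|E(G)|] = C(167, 2)·p = 13861 · (1/1169) = 83/7.
E[α(G)] ≥ n − E[|E(G)|] = 167 − 83/7 = 1086/7.
Numerically: ≈ 155.142857.
(This is only a lower bound; the true E[α(G)] may be larger.)

E[α(G)] ≥ 1086/7 ≈ 155.142857.


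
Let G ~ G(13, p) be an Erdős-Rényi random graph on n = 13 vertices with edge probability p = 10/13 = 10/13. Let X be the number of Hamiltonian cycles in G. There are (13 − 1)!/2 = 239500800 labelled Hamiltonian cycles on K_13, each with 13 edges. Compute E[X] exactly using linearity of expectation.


K_13 has (13 − 1)!/2 = 239500800 labelled Hamiltonian cycles.
For each such Hamiltonian cycle H, let X_H = 1 if all 13 edges of H are present in G. Then P[X_H = 1] = p^{13} = (10/13)^{13} = 10000000000000/302875106592253.
Summing the indicators: E[X] = Σ_H E[X_H] = 239500800 · p^{13} = 239500800 · 10000000000000/302875106592253 = 2395008000000000000000/302875106592253.
Numerically: E[X] ≈ 7.9076e+06.

E[X] = 239500800 · (10/13)^{13} = 2395008000000000000000/302875106592253 ≈ 7.9076e+06.


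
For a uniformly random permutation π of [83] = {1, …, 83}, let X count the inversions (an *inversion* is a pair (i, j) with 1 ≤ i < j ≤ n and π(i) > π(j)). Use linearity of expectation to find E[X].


Write X = Σ X_I over the C(83, 2) = 3403 pairs i < j, with X_I the indicator of one inversion.
There are 3403 indicators.
For each fixed pair i < j, the values π(i) and π(j) are two distinct elements of {1, …, 83} in uniformly random order; by symmetry P[π(i) > π(j)] = 1/2.
By linearity: E[X] = 3403 · (1/2) = C(83, 2) · (1/2) = 3403/2 = 3403/2 ≈ 1701.50000.

E[X] = 3403/2 = 1701.50000.


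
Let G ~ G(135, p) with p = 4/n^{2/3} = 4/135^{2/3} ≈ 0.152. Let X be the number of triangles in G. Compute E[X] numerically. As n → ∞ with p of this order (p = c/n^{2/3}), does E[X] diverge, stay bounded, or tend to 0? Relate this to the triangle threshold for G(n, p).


Number of potential triangles: C(135, 3) = 400995.
Each occurs with probability p³ ≈ (0.152)³ ≈ 3.511660e-03.
By linearity: E[X] = C(135, 3)·p³ ≈ 400995 · 3.511660e-03 ≈ 1408.1580.
Since α = 2/3 < 1, p = c/n^{2/3} ≫ 1/n is above the triangle threshold p ~ 1/n. Asymptotically E[X] ~ (c³/6)·n^{3(1−α)} = (4³/6)·n^{1} → ∞; triangles are abundant w.h.p.

E[X] ≈ 1408.1580; in regime p = Θ(1/n^{2/3}) E[X] diverges (above the triangle threshold p ~ 1/n).


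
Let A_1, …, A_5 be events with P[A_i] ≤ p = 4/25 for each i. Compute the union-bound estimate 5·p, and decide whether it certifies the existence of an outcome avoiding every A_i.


Union bound: P[∪_{i=1}^{5} A_i] ≤ Σ_i P[A_i] ≤ 5·p = 5·(4/25) = 4/5.
Numerically: 4/5 ≈ 0.8000.
Is 4/5 < 1? YES.
Since P[∪ A_i] ≤ 4/5 < 1, the complement has P[∩ A_i^c] ≥ 1 − 4/5 = 1/5 > 0, so some outcome avoids every A_i.

5·p = 4/5 ≈ 0.8000; existence CERTIFIED by the union bound.


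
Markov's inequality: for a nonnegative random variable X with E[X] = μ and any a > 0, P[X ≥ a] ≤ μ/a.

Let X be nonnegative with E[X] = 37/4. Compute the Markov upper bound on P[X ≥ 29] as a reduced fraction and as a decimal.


μ = E[X] = 37/4, a = 29.
Markov: P[X ≥ 29] ≤ μ/a = (37/4)/29 = 37/116.
Numerically: ≈ 0.319.
(Since a = 29 > μ = 9.250, the bound 37/116 is < 1 and informative.)

P[X ≥ 29] ≤ 37/116 ≈ 0.319.


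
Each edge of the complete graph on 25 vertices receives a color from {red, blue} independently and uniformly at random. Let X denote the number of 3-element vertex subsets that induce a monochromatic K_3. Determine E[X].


Let X = Σ_S X_S over the C(25, 3) = 2300 subsets S of size 3, where X_S = 1 if the K_3 on S is monochromatic.
For a fixed S, the K_3 on S has C(3, 2) = 3 edges. P[all 3 edges red] = (1/2)^3, and likewise for blue, so P[monochromatic] = 2·(1/2)^3 = 2^{1 − 3} = 1/4.
By linearity: E[X] = C(25, 3) · 2^{1 − 3} = 2300 · 1/4 = 575.
Numerically: E[X] ≈ 575.00000.

E[X] = C(25,3)·2^(1−C(3,2)) = 575 ≈ 575.00000.


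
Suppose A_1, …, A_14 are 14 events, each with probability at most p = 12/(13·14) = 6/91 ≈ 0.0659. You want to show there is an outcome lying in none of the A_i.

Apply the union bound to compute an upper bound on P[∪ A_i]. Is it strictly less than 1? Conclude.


Union bound: P[∪_{i=1}^{14} A_i] ≤ Σ_i P[A_i] ≤ 14·p = 14·(6/91) = 12/13.
Numerically: 12/13 ≈ 0.9231.
Is 12/13 < 1? YES.
Since P[∪ A_i] ≤ 12/13 < 1, the complement has P[∩ A_i^c] ≥ 1 − 12/13 = 1/13 > 0, so some outcome avoids every A_i.

14·p = 12/13 ≈ 0.9231; existence CERTIFIED by the union bound.


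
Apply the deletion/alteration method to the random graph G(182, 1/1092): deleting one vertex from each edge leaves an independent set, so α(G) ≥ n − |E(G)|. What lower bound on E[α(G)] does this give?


E[|E(G)|] = C(182, 2)·p = 16471 · (1/1092) = 181/12.
E[α(G)] ≥ n − E[|E(G)|] = 182 − 181/12 = 2003/12.
Numerically: ≈ 166.9167.
(This is only a lower bound; the true E[α(G)] may be larger.)

E[α(G)] ≥ 2003/12 ≈ 166.9167.


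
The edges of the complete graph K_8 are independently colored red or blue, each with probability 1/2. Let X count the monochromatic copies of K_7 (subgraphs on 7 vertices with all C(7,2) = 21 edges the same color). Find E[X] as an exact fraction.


Let X = Σ_S X_S over the C(8, 7) = 8 subsets S of size 7, where X_S = 1 if the K_7 on S is monochromatic.
For a fixed S, the K_7 on S has C(7, 2) = 21 edges. P[all 21 edges red] = (1/2)^21, and likewise for blue, so P[monochromatic] = 2·(1/2)^21 = 2^{1 − 21} = 1/1048576.
By linearity of expectation: E[X] = C(8, 7) · 2^{1 − 21} = 8 · 1/1048576 = 1/131072.
Numerically: E[X] ≈ 0.0000.

E[X] = C(8,7)·2^(1−C(7,2)) = 1/131072 ≈ 0.0000.


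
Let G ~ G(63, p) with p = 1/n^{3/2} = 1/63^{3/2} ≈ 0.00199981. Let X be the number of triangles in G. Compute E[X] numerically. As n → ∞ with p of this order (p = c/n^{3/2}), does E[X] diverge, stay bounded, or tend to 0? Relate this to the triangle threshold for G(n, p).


Number of potential triangles: C(63, 3) = 39711.
Each occurs with probability p³ ≈ (0.00199981)³ ≈ 7.99774453e-09.
By linearity: E[X] = C(63, 3)·p³ ≈ 39711 · 7.99774453e-09 ≈ 0.000318.
Since α = 3/2 > 1, p = c/n^{3/2} = o(1/n) is below the triangle threshold p ~ 1/n. Asymptotically E[X] ~ (c³/6)·n^{3(1−α)} = (1³/6)·n^{-1.5} → 0, so by Markov's inequality G has no triangles w.h.p.

E[X] ≈ 0.000318; in regime p = Θ(1/n^{3/2}) E[X] tends to 0 (below the triangle threshold p ~ 1/n).


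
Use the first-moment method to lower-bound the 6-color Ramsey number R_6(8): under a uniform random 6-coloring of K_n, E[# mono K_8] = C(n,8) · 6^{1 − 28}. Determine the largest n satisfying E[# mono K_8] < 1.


We need C(n, 8) · 6^{1 − 28} < 1, i.e. C(n, 8) < 6^{28 − 1} = 1023490369077469249536.
Check values of n near the boundary:
  n = 1593: C(1593, 8) = 1010555394551193970323; 1010555394551193970323 < 1023490369077469249536? YES
  n = 1594: C(1594, 8) = 1015652773590544255167; 1015652773590544255167 < 1023490369077469249536? YES
  n = 1595: C(1595, 8) = 1020772636343363633895; 1020772636343363633895 < 1023490369077469249536? YES
  n = 1596: C(1596, 8) = 1025915067760710553965; 1025915067760710553965 < 1023490369077469249536? NO
  n = 1597: C(1597, 8) = 1031080153060953275445; 1031080153060953275445 < 1023490369077469249536? NO
  n = 1598: C(1598, 8) = 1036267977730442348529; 1036267977730442348529 < 1023490369077469249536? NO
The largest n with C(n, 8) < 1023490369077469249536 is n = 1595 (where E[X] = 113419181815929292655/113721152119718805504 ≈ 0.9973446). Hence R_6(8) > 1595, i.e. R_6(8) ≥ 1596.

Largest n = 1595; hence R_6(8) > 1595.


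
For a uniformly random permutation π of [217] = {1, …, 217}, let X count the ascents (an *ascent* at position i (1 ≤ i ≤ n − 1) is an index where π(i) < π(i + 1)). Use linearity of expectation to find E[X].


Write X = Σ X_I over i = 1, …, 216, with X_I the indicator of one ascent.
There are 216 indicators.
For each fixed i, the pair (π(i), π(i+1)) is a uniformly random ordered pair of distinct values from {1, …, 217}; by symmetry P[π(i) < π(i+1)] = 1/2.
By linearity: E[X] = 216 · (1/2) = (217 − 1) · (1/2) = 108 ≈ 108.000.

E[X] = 108 = 108.000.


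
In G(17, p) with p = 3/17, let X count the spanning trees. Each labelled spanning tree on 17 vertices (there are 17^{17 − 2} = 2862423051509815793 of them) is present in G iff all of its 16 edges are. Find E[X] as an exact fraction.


K_17 has 17^{17 − 2} = 2862423051509815793 labelled spanning trees.
For each such spanning tree H, let X_H = 1 if all 16 edges of H are present in G. Then P[X_H = 1] = p^{16} = (3/17)^{16} = 43046721/48661191875666868481.
By linearity of expectation: E[X] = Σ_H E[X_H] = 2862423051509815793 · p^{16} = 2862423051509815793 · 43046721/48661191875666868481 = 43046721/17.
Numerically: E[X] ≈ 2.532e+06.

E[X] = 2862423051509815793 · (3/17)^{16} = 43046721/17 ≈ 2.532e+06.


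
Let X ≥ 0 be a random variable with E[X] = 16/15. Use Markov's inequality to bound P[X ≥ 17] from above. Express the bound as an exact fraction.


μ = E[X] = 16/15, a = 17.
Markov: P[X ≥ 17] ≤ μ/a = (16/15)/17 = 16/255.
Numerically: ≈ 0.0627.
(Since a = 17 > μ = 1.0667, the bound 16/255 is < 1 and informative.)

P[X ≥ 17] ≤ 16/255 ≈ 0.0627.


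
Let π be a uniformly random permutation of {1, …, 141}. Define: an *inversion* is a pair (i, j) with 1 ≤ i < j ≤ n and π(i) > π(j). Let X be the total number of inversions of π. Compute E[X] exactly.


Write X = Σ X_I over the C(141, 2) = 9870 pairs i < j, with X_I the indicator of one inversion.
There are 9870 indicators.
For each fixed pair i < j, the values π(i) and π(j) are two distinct elements of {1, …, 141} in uniformly random order; by symmetry P[π(i) > π(j)] = 1/2.
By linearity: E[X] = 9870 · (1/2) = C(141, 2) · (1/2) = 9870/2 = 4935 ≈ 4935.0000.

E[X] = 4935 = 4935.0000.


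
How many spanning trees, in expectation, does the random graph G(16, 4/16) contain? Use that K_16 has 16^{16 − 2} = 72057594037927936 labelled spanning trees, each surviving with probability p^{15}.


K_16 has 16^{16 − 2} = 72057594037927936 labelled spanning trees.
For each such spanning tree H, let X_H = 1 if all 15 edges of H are present in G. Then P[X_H = 1] = p^{15} = (1/4)^{15} = 1/1073741824.
Summing the indicators: E[X] = Σ_H E[X_H] = 72057594037927936 · p^{15} = 72057594037927936 · 1/1073741824 = 67108864.
Numerically: E[X] ≈ 6.71089e+07.

E[X] = 72057594037927936 · (1/4)^{15} = 67108864 ≈ 6.71089e+07.


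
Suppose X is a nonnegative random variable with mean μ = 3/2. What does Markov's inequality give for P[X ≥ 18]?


μ = E[X] = 3/2, a = 18.
Markov: P[X ≥ 18] ≤ μ/a = (3/2)/18 = 1/12.
Numerically: ≈ 0.0833.
(Since a = 18 > μ = 1.5000, the bound 1/12 is < 1 and informative.)

P[X ≥ 18] ≤ 1/12 ≈ 0.0833.


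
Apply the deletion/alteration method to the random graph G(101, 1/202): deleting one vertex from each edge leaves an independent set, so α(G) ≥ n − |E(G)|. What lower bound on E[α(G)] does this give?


E[|E(G)|] = C(101, 2)·p = 5050 · (1/202) = 25.
E[α(G)] ≥ n − E[|E(G)|] = 101 − 25 = 76.
Numerically: ≈ 76.000000.
(This is only a lower bound; the true E[α(G)] may be larger.)

E[α(G)] ≥ 76 ≈ 76.000000.


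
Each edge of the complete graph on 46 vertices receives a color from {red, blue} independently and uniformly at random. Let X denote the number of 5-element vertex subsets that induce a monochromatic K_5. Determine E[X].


Let X = Σ_S X_S over the C(46, 5) = 1370754 subsets S of size 5, where X_S = 1 if the K_5 on S is monochromatic.
For a fixed S, the K_5 on S has C(5, 2) = 10 edges. P[all 10 edges red] = (1/2)^10, and likewise for blue, so P[monochromatic] = 2·(1/2)^10 = 2^{1 − 10} = 1/512.
By linearity of expectation: E[X] = C(46, 5) · 2^{1 − 10} = 1370754 · 1/512 = 685377/256.
Numerically: E[X] ≈ 2677.254.

E[X] = C(46,5)·2^(1−C(5,2)) = 685377/256 ≈ 2677.254.


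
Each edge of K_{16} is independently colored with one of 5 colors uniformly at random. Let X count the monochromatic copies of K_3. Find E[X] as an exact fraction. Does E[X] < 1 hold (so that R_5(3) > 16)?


E[X] = C(16, 3) · 5^{1 − 3} = 560 · 5^{−2} = 560/25.
As a reduced fraction: E[X] = 112/5 ≈ 22.4000.
Is E[X] < 1? NO.
Since E[X] ≥ 1, the first-moment bound is inconclusive at n = 16; it does NOT by itself certify R_5(3) > 16.

E[X] = 112/5 ≈ 22.4000; E[X] ≥ 1; first-moment method inconclusive here.
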